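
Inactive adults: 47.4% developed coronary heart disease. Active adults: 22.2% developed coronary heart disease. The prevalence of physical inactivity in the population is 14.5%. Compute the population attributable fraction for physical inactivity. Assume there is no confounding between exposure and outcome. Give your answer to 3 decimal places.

p₁ = 0.474, p₀ = 0.222.
Overall risk P(Y=1) = π·p₁ + (1−π)·p₀ = 0.145×0.474 + 0.855×0.222 = 0.25854.
Under exogeneity, PAF = [P(Y=1) − p₀] / P(Y=1).
PAF = (0.25854 − 0.222) / 0.25854 ≈ 0.1413

PAF ≈ 0.141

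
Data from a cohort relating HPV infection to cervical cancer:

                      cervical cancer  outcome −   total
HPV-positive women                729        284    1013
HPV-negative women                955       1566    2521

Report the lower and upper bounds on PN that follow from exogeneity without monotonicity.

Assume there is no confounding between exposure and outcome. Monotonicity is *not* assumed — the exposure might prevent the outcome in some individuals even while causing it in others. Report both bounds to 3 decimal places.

p₁ = P(outcome | exposed) = 729/1013 = 0.71964
p₀ = P(outcome | unexposed) = 955/2521 = 0.37882
Under exogeneity alone the bounds on PN are max{0,(p₁−p₀)/p₁} ≤ PN ≤ min{1,(1−p₀)/p₁}.
  lower = (p₁ − p₀)/p₁ = 0.34083 / 0.71964 ≈ 0.4736
  upper = min{1, (1 − p₀)/p₁} = 0.62118 / 0.71964 ≈ 0.8632

0.474 ≤ PN ≤ 0.863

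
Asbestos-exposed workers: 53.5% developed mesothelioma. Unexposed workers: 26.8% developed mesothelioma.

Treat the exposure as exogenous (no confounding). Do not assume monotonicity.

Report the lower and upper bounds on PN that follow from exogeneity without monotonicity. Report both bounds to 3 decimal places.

p₁ = 0.535, p₀ = 0.268.
Under exogeneity alone the bounds on PN are max{0,(p₁−p₀)/p₁} ≤ PN ≤ min{1,(1−p₀)/p₁}.
  lower = (p₁ − p₀)/p₁ = 0.267 / 0.535 ≈ 0.4991
  upper = min{1, (1 − p₀)/p₁} = 0.732 / 0.535 ≈ 1.3682 → capped at 1

0.499 ≤ PN ≤ 1.000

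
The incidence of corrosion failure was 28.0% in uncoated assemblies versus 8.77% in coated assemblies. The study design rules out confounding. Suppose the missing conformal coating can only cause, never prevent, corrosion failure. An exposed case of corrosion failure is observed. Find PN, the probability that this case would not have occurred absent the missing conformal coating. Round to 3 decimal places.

p₁ = 0.28, p₀ = 0.0877.
Under exogeneity and monotonicity, PN = (p₁ − p₀) / p₁.
PN = (0.28 − 0.0877) / 0.28 = 0.1923 / 0.28 ≈ 0.6868

PN ≈ 0.687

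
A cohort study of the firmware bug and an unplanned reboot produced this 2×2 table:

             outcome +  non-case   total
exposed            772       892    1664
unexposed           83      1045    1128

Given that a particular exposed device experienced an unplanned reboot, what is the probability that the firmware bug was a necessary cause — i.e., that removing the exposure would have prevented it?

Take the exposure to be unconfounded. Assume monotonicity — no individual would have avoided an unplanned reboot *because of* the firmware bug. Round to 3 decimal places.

PN ≈ 0.841

p₁ = P(outcome | exposed) = 772/1664 = 0.46394
p₀ = P(outcome | unexposed) = 83/1128 = 0.073582
Under exogeneity and monotonicity, PN = (p₁ − p₀) / p₁.
PN = (0.46394 − 0.073582) / 0.46394 = 0.39036 / 0.46394 ≈ 0.8414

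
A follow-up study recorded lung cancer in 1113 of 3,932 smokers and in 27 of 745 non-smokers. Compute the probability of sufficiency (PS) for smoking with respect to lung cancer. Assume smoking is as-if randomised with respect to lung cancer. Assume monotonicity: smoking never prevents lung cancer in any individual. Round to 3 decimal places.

PS ≈ 0.256

p₁ = P(outcome | exposed) = 1113/3932 = 0.28306
p₀ = P(outcome | unexposed) = 27/745 = 0.036242
Under exogeneity and monotonicity, PS = (p₁ − p₀) / (1 − p₀).
PS = (0.28306 − 0.036242) / (1 − 0.036242) = 0.24682 / 0.96376 ≈ 0.2561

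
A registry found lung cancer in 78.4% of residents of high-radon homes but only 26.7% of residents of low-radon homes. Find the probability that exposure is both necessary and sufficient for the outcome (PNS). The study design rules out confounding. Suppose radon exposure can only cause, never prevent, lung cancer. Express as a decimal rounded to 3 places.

p₁ = 0.784, p₀ = 0.267.
Under exogeneity and monotonicity, PNS = p₁ − p₀.
PNS = 0.784 − 0.267 = 0.517

PNS ≈ 0.517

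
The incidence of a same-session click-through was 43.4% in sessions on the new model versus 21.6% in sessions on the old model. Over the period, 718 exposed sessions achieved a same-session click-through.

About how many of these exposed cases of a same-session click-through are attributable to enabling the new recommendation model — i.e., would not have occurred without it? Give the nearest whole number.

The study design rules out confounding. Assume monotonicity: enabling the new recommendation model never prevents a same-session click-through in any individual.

p₁ = 0.434, p₀ = 0.216.
PN = (p₁ − p₀)/p₁ = (0.434 − 0.216) / 0.434 ≈ 0.50230.
Attributable cases ≈ PN × (exposed cases) = 0.50230 × 718 ≈ 360.65.

about 361 cases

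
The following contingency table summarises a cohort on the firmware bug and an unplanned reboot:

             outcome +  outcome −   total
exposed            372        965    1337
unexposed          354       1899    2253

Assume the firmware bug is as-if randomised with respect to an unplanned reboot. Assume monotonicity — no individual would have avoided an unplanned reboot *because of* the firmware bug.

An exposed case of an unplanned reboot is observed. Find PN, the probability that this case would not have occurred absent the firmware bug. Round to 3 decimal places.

p₁ = P(outcome | exposed) = 372/1337 = 0.27823
p₀ = P(outcome | unexposed) = 354/2253 = 0.15712
Under exogeneity and monotonicity, PN = (p₁ − p₀) / p₁.
PN = (0.27823 − 0.15712) / 0.27823 = 0.12111 / 0.27823 ≈ 0.4353

PN ≈ 0.435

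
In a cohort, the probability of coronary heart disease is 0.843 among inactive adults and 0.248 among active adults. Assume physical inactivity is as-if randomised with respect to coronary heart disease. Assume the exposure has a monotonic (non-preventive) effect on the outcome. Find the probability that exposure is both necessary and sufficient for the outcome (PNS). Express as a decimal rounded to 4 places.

Let p₁ = 0.843, p₀ = 0.248.
Under exogeneity and monotonicity, PNS = p₁ − p₀.
PNS = 0.843 − 0.248 = 0.595

PNS ≈ 0.5950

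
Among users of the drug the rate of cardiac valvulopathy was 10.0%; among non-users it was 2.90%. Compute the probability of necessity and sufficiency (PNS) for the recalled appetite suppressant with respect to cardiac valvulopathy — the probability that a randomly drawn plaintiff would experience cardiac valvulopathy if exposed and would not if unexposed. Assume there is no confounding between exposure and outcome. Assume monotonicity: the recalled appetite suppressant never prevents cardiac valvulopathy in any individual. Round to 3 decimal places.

PNS ≈ 0.071

p₁ = 0.1, p₀ = 0.029.
Under exogeneity and monotonicity, PNS = p₁ − p₀.
PNS = 0.1 − 0.029 = 0.071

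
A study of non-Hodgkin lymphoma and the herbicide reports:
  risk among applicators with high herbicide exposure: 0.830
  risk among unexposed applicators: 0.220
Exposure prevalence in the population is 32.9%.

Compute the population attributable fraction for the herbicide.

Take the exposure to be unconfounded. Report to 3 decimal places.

PAF ≈ 0.477

Let p₁ = 0.83, p₀ = 0.22.
Overall risk P(Y=1) = π·p₁ + (1−π)·p₀ = 0.329×0.83 + 0.671×0.22 = 0.42069.
Under exogeneity, PAF = [P(Y=1) − p₀] / P(Y=1).
PAF = (0.42069 − 0.22) / 0.42069 ≈ 0.4770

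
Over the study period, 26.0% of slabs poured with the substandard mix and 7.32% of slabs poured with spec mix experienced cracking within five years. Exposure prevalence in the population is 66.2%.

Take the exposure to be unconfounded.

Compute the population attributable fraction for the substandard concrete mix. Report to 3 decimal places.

p₁ = 0.26, p₀ = 0.0732.
Overall risk P(Y=1) = π·p₁ + (1−π)·p₀ = 0.662×0.26 + 0.338×0.0732 = 0.19686.
Under exogeneity, PAF = [P(Y=1) − p₀] / P(Y=1).
PAF = (0.19686 − 0.0732) / 0.19686 ≈ 0.6282

PAF ≈ 0.628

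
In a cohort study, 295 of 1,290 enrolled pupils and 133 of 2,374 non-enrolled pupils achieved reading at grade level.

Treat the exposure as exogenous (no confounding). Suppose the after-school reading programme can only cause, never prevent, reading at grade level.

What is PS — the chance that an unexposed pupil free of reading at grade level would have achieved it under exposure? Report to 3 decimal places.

p₁ = P(outcome | exposed) = 295/1290 = 0.22868
p₀ = P(outcome | unexposed) = 133/2374 = 0.056024
Under exogeneity and monotonicity, PS = (p₁ − p₀) / (1 − p₀).
PS = (0.22868 − 0.056024) / (1 − 0.056024) = 0.17266 / 0.94398 ≈ 0.1829

PS ≈ 0.183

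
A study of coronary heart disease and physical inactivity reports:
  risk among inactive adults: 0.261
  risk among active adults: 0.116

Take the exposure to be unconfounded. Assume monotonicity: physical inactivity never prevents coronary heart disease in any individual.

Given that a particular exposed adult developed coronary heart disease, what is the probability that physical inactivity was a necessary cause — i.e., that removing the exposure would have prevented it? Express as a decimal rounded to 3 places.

PN ≈ 0.556

Let p₁ = 0.261, p₀ = 0.116.
Under exogeneity and monotonicity, PN = (p₁ − p₀) / p₁.
PN = (0.261 − 0.116) / 0.261 = 0.145 / 0.261 ≈ 0.5556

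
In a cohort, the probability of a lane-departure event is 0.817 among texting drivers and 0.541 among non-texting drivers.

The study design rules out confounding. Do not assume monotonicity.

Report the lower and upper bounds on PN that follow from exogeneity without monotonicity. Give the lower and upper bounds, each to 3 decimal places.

Let p₁ = 0.817, p₀ = 0.541.
Under exogeneity alone the bounds on PN are max{0,(p₁−p₀)/p₁} ≤ PN ≤ min{1,(1−p₀)/p₁}.
  lower = (p₁ − p₀)/p₁ = 0.276 / 0.817 ≈ 0.3378
  upper = min{1, (1 − p₀)/p₁} = 0.459 / 0.817 ≈ 0.5618

0.338 ≤ PN ≤ 0.562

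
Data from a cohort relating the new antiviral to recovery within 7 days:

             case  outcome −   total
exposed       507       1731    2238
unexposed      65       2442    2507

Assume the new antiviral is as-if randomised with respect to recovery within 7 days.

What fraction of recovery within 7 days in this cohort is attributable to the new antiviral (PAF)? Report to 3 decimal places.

p₁ = P(outcome | exposed) = 507/2238 = 0.22654
p₀ = P(outcome | unexposed) = 65/2507 = 0.025927
Exposure prevalence π = 2238/4745 = 0.47165; overall risk P(Y=1) = 0.12055.
Under exogeneity, PAF = [P(Y=1) − p₀]/P(Y=1).
PAF = (0.12055 − 0.025927) / 0.12055 ≈ 0.7849

PAF ≈ 0.785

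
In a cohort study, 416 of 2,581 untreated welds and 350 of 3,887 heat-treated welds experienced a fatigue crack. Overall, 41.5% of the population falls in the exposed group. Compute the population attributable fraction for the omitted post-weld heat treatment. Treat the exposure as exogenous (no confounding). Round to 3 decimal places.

PAF ≈ 0.247

p₁ = P(outcome | exposed) = 416/2581 = 0.16118
p₀ = P(outcome | unexposed) = 350/3887 = 0.090044
Overall risk P(Y=1) = π·p₁ + (1−π)·p₀ = 0.415×0.16118 + 0.585×0.090044 = 0.11956.
Under exogeneity, PAF = [P(Y=1) − p₀] / P(Y=1).
PAF = (0.11956 − 0.090044) / 0.11956 ≈ 0.2469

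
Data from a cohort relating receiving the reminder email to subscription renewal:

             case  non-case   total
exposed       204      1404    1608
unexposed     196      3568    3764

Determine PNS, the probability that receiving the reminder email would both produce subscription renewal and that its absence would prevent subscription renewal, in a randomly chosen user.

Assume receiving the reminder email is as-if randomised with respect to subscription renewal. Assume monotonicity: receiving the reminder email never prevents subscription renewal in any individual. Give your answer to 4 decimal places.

PNS ≈ 0.0748

p₁ = P(outcome | exposed) = 204/1608 = 0.12687
p₀ = P(outcome | unexposed) = 196/3764 = 0.052072
Under exogeneity and monotonicity, PNS = p₁ − p₀.
PNS = 0.12687 − 0.052072 = 0.074793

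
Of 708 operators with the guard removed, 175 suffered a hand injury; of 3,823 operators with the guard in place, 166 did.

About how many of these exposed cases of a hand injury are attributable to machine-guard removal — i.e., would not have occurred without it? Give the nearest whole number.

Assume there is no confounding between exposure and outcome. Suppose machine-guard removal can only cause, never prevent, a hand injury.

about 144 cases

p₁ = P(outcome | exposed) = 175/708 = 0.24718
p₀ = P(outcome | unexposed) = 166/3823 = 0.043421
PN = (p₁ − p₀)/p₁ = (0.24718 − 0.043421) / 0.24718 ≈ 0.82433.
Attributable cases ≈ PN × (exposed cases) = 0.82433 × 175 ≈ 144.26.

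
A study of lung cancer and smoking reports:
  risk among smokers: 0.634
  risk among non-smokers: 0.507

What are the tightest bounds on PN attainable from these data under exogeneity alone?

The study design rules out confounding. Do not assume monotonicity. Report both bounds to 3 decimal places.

0.200 ≤ PN ≤ 0.778

Let p₁ = 0.634, p₀ = 0.507.
Under exogeneity alone the bounds on PN are max{0,(p₁−p₀)/p₁} ≤ PN ≤ min{1,(1−p₀)/p₁}.
  lower = (p₁ − p₀)/p₁ = 0.127 / 0.634 ≈ 0.2003
  upper = min{1, (1 − p₀)/p₁} = 0.493 / 0.634 ≈ 0.7776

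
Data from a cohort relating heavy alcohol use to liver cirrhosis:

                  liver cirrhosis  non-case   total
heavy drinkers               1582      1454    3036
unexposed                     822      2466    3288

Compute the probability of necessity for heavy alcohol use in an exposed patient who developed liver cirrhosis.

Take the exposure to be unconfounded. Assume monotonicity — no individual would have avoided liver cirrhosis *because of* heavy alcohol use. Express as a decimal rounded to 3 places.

p₁ = P(outcome | exposed) = 1582/3036 = 0.52108
p₀ = P(outcome | unexposed) = 822/3288 = 0.25
Under exogeneity and monotonicity, PN = (p₁ − p₀)/p₁.
PN = (0.52108 − 0.25) / 0.52108 ≈ 0.5202

PN ≈ 0.520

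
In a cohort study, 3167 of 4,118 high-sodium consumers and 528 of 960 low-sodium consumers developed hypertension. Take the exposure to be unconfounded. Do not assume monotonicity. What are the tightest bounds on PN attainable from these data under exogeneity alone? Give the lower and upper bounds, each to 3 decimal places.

p₁ = P(outcome | exposed) = 3167/4118 = 0.76906
p₀ = P(outcome | unexposed) = 528/960 = 0.55
Under exogeneity alone the bounds on PN are max{0,(p₁−p₀)/p₁} ≤ PN ≤ min{1,(1−p₀)/p₁}.
  lower = (p₁ − p₀)/p₁ = 0.21906 / 0.76906 ≈ 0.2848
  upper = min{1, (1 − p₀)/p₁} = 0.45 / 0.76906 ≈ 0.5851

0.285 ≤ PN ≤ 0.585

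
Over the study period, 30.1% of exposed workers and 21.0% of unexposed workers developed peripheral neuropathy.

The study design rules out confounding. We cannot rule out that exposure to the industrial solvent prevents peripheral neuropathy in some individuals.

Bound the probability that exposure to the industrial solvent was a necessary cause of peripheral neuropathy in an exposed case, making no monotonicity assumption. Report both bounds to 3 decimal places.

0.302 ≤ PN ≤ 1.000

p₁ = 0.301, p₀ = 0.21.
Under exogeneity alone the bounds on PN are max{0,(p₁−p₀)/p₁} ≤ PN ≤ min{1,(1−p₀)/p₁}.
  lower = (p₁ − p₀)/p₁ = 0.091 / 0.301 ≈ 0.3023
  upper = min{1, (1 − p₀)/p₁} = 0.79 / 0.301 ≈ 2.6246 → capped at 1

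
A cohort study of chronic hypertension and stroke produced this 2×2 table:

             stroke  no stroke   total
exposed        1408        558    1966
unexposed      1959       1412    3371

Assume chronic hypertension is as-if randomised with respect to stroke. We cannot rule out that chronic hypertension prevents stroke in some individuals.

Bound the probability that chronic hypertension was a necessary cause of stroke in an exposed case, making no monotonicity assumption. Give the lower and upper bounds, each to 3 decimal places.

p₁ = P(outcome | exposed) = 1408/1966 = 0.71617
p₀ = P(outcome | unexposed) = 1959/3371 = 0.58113
Under exogeneity alone the bounds on PN are max{0,(p₁−p₀)/p₁} ≤ PN ≤ min{1,(1−p₀)/p₁}.
  lower = (p₁ − p₀)/p₁ = 0.13504 / 0.71617 ≈ 0.1886
  upper = min{1, (1 − p₀)/p₁} = 0.41887 / 0.71617 ≈ 0.5849

0.189 ≤ PN ≤ 0.585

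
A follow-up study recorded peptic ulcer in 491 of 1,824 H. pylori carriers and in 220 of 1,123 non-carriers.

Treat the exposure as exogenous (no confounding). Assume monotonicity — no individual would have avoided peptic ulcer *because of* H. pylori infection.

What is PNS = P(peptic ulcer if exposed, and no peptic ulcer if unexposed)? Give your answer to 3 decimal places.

PNS ≈ 0.073

p₁ = P(outcome | exposed) = 491/1824 = 0.26919
p₀ = P(outcome | unexposed) = 220/1123 = 0.1959
Under exogeneity and monotonicity, PNS = p₁ − p₀.
PNS = 0.26919 − 0.1959 = 0.073285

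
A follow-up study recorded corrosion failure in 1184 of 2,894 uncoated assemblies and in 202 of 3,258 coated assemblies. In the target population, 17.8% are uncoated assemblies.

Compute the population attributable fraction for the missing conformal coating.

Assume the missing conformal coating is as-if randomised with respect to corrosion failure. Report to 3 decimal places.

PAF ≈ 0.499

p₁ = P(outcome | exposed) = 1184/2894 = 0.40912
p₀ = P(outcome | unexposed) = 202/3258 = 0.062001
Overall risk P(Y=1) = π·p₁ + (1−π)·p₀ = 0.178×0.40912 + 0.822×0.062001 = 0.12379.
Under exogeneity, PAF = [P(Y=1) − p₀] / P(Y=1).
PAF = (0.12379 − 0.062001) / 0.12379 ≈ 0.4991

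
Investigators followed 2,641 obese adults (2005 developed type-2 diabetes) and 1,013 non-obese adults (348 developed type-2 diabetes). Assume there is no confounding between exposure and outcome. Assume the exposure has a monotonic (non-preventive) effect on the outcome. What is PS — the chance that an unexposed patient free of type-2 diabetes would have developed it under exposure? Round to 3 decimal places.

PS ≈ 0.633

p₁ = P(outcome | exposed) = 2005/2641 = 0.75918
p₀ = P(outcome | unexposed) = 348/1013 = 0.34353
Under exogeneity and monotonicity, PS = (p₁ − p₀) / (1 − p₀).
PS = (0.75918 − 0.34353) / (1 − 0.34353) = 0.41565 / 0.65647 ≈ 0.6332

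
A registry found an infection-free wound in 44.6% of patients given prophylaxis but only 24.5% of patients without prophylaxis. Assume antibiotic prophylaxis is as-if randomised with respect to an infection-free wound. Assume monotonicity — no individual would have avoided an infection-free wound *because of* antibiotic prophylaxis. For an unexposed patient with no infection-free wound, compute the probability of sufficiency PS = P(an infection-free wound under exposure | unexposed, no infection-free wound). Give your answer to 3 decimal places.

p₁ = 0.446, p₀ = 0.245.
Under exogeneity and monotonicity, PS = (p₁ − p₀) / (1 − p₀).
PS = (0.446 − 0.245) / (1 − 0.245) = 0.201 / 0.755 ≈ 0.2662

PS ≈ 0.266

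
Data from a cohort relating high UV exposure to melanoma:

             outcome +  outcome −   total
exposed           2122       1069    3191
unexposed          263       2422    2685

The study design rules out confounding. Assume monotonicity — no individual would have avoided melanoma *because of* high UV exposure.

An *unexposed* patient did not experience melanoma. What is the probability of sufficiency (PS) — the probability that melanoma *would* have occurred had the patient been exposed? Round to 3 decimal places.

p₁ = P(outcome | exposed) = 2122/3191 = 0.665
p₀ = P(outcome | unexposed) = 263/2685 = 0.097952
Under exogeneity and monotonicity, PS = (p₁ − p₀)/(1 − p₀).
PS = (0.665 − 0.097952) / 0.90205 ≈ 0.6286

PS ≈ 0.629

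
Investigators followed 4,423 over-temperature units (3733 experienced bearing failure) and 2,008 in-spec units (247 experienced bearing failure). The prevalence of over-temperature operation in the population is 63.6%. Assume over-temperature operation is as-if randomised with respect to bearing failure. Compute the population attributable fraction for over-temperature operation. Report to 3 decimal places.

p₁ = P(outcome | exposed) = 3733/4423 = 0.844
p₀ = P(outcome | unexposed) = 247/2008 = 0.12301
Overall risk P(Y=1) = π·p₁ + (1−π)·p₀ = 0.636×0.844 + 0.364×0.12301 = 0.58156.
Under exogeneity, PAF = [P(Y=1) − p₀] / P(Y=1).
PAF = (0.58156 − 0.12301) / 0.58156 ≈ 0.7885

PAF ≈ 0.788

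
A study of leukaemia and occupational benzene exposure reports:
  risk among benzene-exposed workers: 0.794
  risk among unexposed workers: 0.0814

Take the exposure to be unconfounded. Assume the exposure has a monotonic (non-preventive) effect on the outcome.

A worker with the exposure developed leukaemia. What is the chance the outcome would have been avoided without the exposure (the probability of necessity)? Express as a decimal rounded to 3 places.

Let p₁ = 0.794, p₀ = 0.0814.
Under exogeneity and monotonicity, PN = (p₁ − p₀) / p₁.
PN = (0.794 − 0.0814) / 0.794 = 0.7126 / 0.794 ≈ 0.8975

PN ≈ 0.897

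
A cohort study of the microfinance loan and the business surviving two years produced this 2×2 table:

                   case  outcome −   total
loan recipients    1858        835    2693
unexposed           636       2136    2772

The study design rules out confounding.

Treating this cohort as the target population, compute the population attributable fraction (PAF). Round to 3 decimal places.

p₁ = P(outcome | exposed) = 1858/2693 = 0.68994
p₀ = P(outcome | unexposed) = 636/2772 = 0.22944
Exposure prevalence π = 2693/5465 = 0.49277; overall risk P(Y=1) = 0.45636.
Under exogeneity, PAF = [P(Y=1) − p₀]/P(Y=1).
PAF = (0.45636 − 0.22944) / 0.45636 ≈ 0.4972

PAF ≈ 0.497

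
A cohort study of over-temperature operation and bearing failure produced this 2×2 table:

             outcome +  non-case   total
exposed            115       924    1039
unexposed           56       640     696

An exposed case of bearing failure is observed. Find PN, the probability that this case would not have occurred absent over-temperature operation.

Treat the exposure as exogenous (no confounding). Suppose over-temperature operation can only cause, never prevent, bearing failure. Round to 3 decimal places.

PN ≈ 0.273

p₁ = P(outcome | exposed) = 115/1039 = 0.11068
p₀ = P(outcome | unexposed) = 56/696 = 0.08046
Under exogeneity and monotonicity, PN = (p₁ − p₀)/p₁.
PN = (0.11068 − 0.08046) / 0.11068 ≈ 0.2731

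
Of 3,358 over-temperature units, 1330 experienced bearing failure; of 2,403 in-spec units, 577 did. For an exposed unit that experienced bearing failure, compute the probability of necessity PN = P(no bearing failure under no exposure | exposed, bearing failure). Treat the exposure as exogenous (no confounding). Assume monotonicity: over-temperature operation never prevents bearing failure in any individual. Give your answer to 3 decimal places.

PN ≈ 0.394

p₁ = P(outcome | exposed) = 1330/3358 = 0.39607
p₀ = P(outcome | unexposed) = 577/2403 = 0.24012
Under exogeneity and monotonicity, PN = (p₁ − p₀) / p₁.
PN = (0.39607 − 0.24012) / 0.39607 = 0.15595 / 0.39607 ≈ 0.3938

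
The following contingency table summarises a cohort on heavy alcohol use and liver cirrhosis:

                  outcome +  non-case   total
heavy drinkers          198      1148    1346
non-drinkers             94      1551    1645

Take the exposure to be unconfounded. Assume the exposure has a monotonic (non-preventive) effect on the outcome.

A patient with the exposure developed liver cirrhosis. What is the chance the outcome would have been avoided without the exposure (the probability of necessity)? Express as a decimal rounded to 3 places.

PN ≈ 0.612

p₁ = P(outcome | exposed) = 198/1346 = 0.1471
p₀ = P(outcome | unexposed) = 94/1645 = 0.057143
Under exogeneity and monotonicity, PN = (p₁ − p₀)/p₁.
PN = (0.1471 − 0.057143) / 0.1471 ≈ 0.6115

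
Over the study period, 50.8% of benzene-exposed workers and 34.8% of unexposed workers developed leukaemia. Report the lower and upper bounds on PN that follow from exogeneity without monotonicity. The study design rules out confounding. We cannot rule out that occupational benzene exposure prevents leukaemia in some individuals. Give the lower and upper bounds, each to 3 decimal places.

p₁ = 0.508, p₀ = 0.348.
Under exogeneity alone the bounds on PN are max{0,(p₁−p₀)/p₁} ≤ PN ≤ min{1,(1−p₀)/p₁}.
  lower = (p₁ − p₀)/p₁ = 0.16 / 0.508 ≈ 0.3150
  upper = min{1, (1 − p₀)/p₁} = 0.652 / 0.508 ≈ 1.2835 → capped at 1

0.315 ≤ PN ≤ 1.000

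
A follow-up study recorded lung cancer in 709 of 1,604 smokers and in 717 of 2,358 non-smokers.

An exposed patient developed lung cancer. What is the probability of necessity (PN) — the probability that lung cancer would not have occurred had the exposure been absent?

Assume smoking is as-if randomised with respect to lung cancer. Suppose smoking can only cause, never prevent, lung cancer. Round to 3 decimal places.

p₁ = P(outcome | exposed) = 709/1604 = 0.44202
p₀ = P(outcome | unexposed) = 717/2358 = 0.30407
Under exogeneity and monotonicity, PN = (p₁ − p₀) / p₁.
PN = (0.44202 − 0.30407) / 0.44202 = 0.13795 / 0.44202 ≈ 0.3121

PN ≈ 0.312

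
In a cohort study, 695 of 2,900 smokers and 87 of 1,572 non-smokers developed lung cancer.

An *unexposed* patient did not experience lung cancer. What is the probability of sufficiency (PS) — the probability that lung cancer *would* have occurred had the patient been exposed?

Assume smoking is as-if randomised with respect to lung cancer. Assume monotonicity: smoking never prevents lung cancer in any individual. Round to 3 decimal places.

p₁ = P(outcome | exposed) = 695/2900 = 0.23966
p₀ = P(outcome | unexposed) = 87/1572 = 0.055344
Under exogeneity and monotonicity, PS = (p₁ − p₀) / (1 − p₀).
PS = (0.23966 − 0.055344) / (1 − 0.055344) = 0.18431 / 0.94466 ≈ 0.1951

PS ≈ 0.195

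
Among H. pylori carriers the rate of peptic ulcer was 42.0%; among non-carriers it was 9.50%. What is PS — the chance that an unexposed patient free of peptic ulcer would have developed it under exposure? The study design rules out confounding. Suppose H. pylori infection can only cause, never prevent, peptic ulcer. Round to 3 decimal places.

p₁ = 0.42, p₀ = 0.095.
Under exogeneity and monotonicity, PS = (p₁ − p₀) / (1 − p₀).
PS = (0.42 − 0.095) / (1 − 0.095) = 0.325 / 0.905 ≈ 0.3591

PS ≈ 0.359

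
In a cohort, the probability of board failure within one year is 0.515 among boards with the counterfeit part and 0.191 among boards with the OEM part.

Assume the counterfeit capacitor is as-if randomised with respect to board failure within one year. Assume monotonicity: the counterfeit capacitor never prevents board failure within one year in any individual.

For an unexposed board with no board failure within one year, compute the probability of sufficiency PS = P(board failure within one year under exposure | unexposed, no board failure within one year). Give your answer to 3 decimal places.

PS ≈ 0.400

Let p₁ = 0.515, p₀ = 0.191.
Under exogeneity and monotonicity, PS = (p₁ − p₀) / (1 − p₀).
PS = (0.515 − 0.191) / (1 − 0.191) = 0.324 / 0.809 ≈ 0.4005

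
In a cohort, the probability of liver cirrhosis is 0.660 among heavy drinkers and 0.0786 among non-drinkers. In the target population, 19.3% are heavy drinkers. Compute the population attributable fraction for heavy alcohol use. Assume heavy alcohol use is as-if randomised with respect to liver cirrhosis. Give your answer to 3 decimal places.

PAF ≈ 0.588

Let p₁ = 0.66, p₀ = 0.0786.
Overall risk P(Y=1) = π·p₁ + (1−π)·p₀ = 0.193×0.66 + 0.807×0.0786 = 0.19081.
Under exogeneity, PAF = [P(Y=1) − p₀] / P(Y=1).
PAF = (0.19081 − 0.0786) / 0.19081 ≈ 0.5881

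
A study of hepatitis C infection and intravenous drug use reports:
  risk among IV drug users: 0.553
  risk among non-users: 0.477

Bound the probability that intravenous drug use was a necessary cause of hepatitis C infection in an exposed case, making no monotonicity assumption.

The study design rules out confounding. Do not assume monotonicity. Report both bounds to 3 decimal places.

Let p₁ = 0.553, p₀ = 0.477.
Under exogeneity alone the bounds on PN are max{0,(p₁−p₀)/p₁} ≤ PN ≤ min{1,(1−p₀)/p₁}.
  lower = (p₁ − p₀)/p₁ = 0.076 / 0.553 ≈ 0.1374
  upper = min{1, (1 − p₀)/p₁} = 0.523 / 0.553 ≈ 0.9458

0.137 ≤ PN ≤ 0.946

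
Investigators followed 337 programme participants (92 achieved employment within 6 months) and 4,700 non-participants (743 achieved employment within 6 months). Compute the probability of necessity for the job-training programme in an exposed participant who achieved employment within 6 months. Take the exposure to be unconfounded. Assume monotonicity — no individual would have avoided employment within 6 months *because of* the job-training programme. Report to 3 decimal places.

p₁ = P(outcome | exposed) = 92/337 = 0.273
p₀ = P(outcome | unexposed) = 743/4700 = 0.15809
Under exogeneity and monotonicity, PN = (p₁ − p₀) / p₁.
PN = (0.273 − 0.15809) / 0.273 = 0.11491 / 0.273 ≈ 0.4209

PN ≈ 0.421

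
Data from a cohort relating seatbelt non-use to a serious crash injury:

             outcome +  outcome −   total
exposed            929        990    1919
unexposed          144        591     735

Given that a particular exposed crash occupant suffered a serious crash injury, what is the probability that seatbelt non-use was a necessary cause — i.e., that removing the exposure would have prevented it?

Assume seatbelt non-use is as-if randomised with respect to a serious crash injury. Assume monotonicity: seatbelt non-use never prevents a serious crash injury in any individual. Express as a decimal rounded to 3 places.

p₁ = P(outcome | exposed) = 929/1919 = 0.48411
p₀ = P(outcome | unexposed) = 144/735 = 0.19592
Under exogeneity and monotonicity, PN = (p₁ − p₀) / p₁.
PN = (0.48411 − 0.19592) / 0.48411 = 0.28819 / 0.48411 ≈ 0.5953

PN ≈ 0.595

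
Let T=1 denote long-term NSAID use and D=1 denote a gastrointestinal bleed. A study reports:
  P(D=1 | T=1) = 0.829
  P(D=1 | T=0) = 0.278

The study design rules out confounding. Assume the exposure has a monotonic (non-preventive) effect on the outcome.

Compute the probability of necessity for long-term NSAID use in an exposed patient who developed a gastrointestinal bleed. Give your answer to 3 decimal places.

Let p₁ = 0.829, p₀ = 0.278.
Under exogeneity and monotonicity, PN = (p₁ − p₀) / p₁.
PN = (0.829 − 0.278) / 0.829 = 0.551 / 0.829 ≈ 0.6647

PN ≈ 0.665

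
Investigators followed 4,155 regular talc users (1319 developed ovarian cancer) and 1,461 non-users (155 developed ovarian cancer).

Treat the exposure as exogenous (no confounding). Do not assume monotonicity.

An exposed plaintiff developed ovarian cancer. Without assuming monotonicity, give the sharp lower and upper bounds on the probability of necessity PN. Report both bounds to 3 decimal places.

p₁ = P(outcome | exposed) = 1319/4155 = 0.31745
p₀ = P(outcome | unexposed) = 155/1461 = 0.10609
Under exogeneity alone the bounds on PN are max{0,(p₁−p₀)/p₁} ≤ PN ≤ min{1,(1−p₀)/p₁}.
  lower = (p₁ − p₀)/p₁ = 0.21136 / 0.31745 ≈ 0.6658
  upper = min{1, (1 − p₀)/p₁} = 0.89391 / 0.31745 ≈ 2.8159 → capped at 1

0.666 ≤ PN ≤ 1.000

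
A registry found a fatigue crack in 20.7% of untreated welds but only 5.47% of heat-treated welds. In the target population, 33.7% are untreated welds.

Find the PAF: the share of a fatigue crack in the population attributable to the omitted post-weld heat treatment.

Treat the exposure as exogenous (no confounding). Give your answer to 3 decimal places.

p₁ = 0.207, p₀ = 0.0547.
Overall risk P(Y=1) = π·p₁ + (1−π)·p₀ = 0.337×0.207 + 0.663×0.0547 = 0.10603.
Under exogeneity, PAF = [P(Y=1) − p₀] / P(Y=1).
PAF = (0.10603 − 0.0547) / 0.10603 ≈ 0.4841

PAF ≈ 0.484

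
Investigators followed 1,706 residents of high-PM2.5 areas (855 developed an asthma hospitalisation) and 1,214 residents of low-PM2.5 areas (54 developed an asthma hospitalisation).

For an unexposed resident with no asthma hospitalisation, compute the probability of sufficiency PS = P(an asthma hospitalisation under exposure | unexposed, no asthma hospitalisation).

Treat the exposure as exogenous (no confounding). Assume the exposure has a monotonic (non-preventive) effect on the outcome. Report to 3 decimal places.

PS ≈ 0.478

p₁ = P(outcome | exposed) = 855/1706 = 0.50117
p₀ = P(outcome | unexposed) = 54/1214 = 0.044481
Under exogeneity and monotonicity, PS = (p₁ − p₀) / (1 − p₀).
PS = (0.50117 − 0.044481) / (1 − 0.044481) = 0.45669 / 0.95552 ≈ 0.4780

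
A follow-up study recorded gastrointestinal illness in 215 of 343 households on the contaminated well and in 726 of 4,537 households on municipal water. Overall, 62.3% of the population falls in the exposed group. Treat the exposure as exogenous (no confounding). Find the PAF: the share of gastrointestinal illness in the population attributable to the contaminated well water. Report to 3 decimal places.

p₁ = P(outcome | exposed) = 215/343 = 0.62682
p₀ = P(outcome | unexposed) = 726/4537 = 0.16002
Overall risk P(Y=1) = π·p₁ + (1−π)·p₀ = 0.623×0.62682 + 0.377×0.16002 = 0.45084.
Under exogeneity, PAF = [P(Y=1) − p₀] / P(Y=1).
PAF = (0.45084 − 0.16002) / 0.45084 ≈ 0.6451

PAF ≈ 0.645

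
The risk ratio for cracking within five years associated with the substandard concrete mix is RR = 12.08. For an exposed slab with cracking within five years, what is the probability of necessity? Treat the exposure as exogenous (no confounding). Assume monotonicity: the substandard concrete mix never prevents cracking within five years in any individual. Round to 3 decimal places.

PN ≈ 0.917

Under exogeneity and monotonicity, PN = (RR − 1) / RR = 1 − 1/RR.
PN = (12.08 − 1) / 12.08 = 11.08 / 12.08 ≈ 0.9172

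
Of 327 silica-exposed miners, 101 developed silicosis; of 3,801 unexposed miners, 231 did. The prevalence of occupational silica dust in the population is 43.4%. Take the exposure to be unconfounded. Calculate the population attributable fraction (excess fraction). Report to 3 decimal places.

PAF ≈ 0.639

p₁ = P(outcome | exposed) = 101/327 = 0.30887
p₀ = P(outcome | unexposed) = 231/3801 = 0.060773
Overall risk P(Y=1) = π·p₁ + (1−π)·p₀ = 0.434×0.30887 + 0.566×0.060773 = 0.16845.
Under exogeneity, PAF = [P(Y=1) − p₀] / P(Y=1).
PAF = (0.16845 − 0.060773) / 0.16845 ≈ 0.6392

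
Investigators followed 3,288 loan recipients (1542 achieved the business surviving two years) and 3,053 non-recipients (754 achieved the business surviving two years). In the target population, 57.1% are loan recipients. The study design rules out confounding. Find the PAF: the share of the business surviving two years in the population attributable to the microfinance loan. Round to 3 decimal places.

p₁ = P(outcome | exposed) = 1542/3288 = 0.46898
p₀ = P(outcome | unexposed) = 754/3053 = 0.24697
Overall risk P(Y=1) = π·p₁ + (1−π)·p₀ = 0.571×0.46898 + 0.429×0.24697 = 0.37374.
Under exogeneity, PAF = [P(Y=1) − p₀] / P(Y=1).
PAF = (0.37374 − 0.24697) / 0.37374 ≈ 0.3392

PAF ≈ 0.339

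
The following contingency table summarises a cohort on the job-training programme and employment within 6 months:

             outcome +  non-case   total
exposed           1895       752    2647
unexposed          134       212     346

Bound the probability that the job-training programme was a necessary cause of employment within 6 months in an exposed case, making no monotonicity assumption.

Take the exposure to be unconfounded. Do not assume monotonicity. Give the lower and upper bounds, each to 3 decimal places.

p₁ = P(outcome | exposed) = 1895/2647 = 0.7159
p₀ = P(outcome | unexposed) = 134/346 = 0.38728
Under exogeneity alone the bounds on PN are max{0,(p₁−p₀)/p₁} ≤ PN ≤ min{1,(1−p₀)/p₁}.
  lower = (p₁ − p₀)/p₁ = 0.32862 / 0.7159 ≈ 0.4590
  upper = min{1, (1 − p₀)/p₁} = 0.61272 / 0.7159 ≈ 0.8559

0.459 ≤ PN ≤ 0.856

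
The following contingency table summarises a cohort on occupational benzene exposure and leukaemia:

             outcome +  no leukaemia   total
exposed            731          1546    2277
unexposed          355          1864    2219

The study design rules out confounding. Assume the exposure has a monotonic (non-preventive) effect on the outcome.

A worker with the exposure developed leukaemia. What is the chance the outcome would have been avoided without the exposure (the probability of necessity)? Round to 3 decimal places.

p₁ = P(outcome | exposed) = 731/2277 = 0.32104
p₀ = P(outcome | unexposed) = 355/2219 = 0.15998
Under exogeneity and monotonicity, PN = (p₁ − p₀)/p₁.
PN = (0.32104 − 0.15998) / 0.32104 ≈ 0.5017

PN ≈ 0.502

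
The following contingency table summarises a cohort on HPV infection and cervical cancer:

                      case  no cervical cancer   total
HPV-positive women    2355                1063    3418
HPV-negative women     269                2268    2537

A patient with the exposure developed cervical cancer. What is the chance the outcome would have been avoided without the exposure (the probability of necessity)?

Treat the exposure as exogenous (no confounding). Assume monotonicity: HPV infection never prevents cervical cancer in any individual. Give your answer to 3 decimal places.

p₁ = P(outcome | exposed) = 2355/3418 = 0.689
p₀ = P(outcome | unexposed) = 269/2537 = 0.10603
Under exogeneity and monotonicity, PN = (p₁ − p₀) / p₁.
PN = (0.689 − 0.10603) / 0.689 = 0.58297 / 0.689 ≈ 0.8461

PN ≈ 0.846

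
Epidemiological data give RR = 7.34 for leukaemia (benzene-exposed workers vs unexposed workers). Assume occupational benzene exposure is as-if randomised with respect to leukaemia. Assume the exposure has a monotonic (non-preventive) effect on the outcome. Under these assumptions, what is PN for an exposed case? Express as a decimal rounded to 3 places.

PN ≈ 0.864

Under exogeneity and monotonicity, PN = (RR − 1) / RR = 1 − 1/RR.
PN = (7.34 − 1) / 7.34 = 6.34 / 7.34 ≈ 0.8638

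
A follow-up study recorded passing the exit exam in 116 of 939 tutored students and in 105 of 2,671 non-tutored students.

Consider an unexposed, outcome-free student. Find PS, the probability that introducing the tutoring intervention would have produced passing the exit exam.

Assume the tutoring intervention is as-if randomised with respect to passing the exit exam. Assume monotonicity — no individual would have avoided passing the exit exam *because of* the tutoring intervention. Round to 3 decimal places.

PS ≈ 0.088

p₁ = P(outcome | exposed) = 116/939 = 0.12354
p₀ = P(outcome | unexposed) = 105/2671 = 0.039311
Under exogeneity and monotonicity, PS = (p₁ − p₀) / (1 − p₀).
PS = (0.12354 − 0.039311) / (1 − 0.039311) = 0.084225 / 0.96069 ≈ 0.0877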